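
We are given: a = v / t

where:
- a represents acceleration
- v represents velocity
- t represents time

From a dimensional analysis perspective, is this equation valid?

Yes

a (acceleration) has dimensions [L T^-2].
v (velocity) has dimensions [L T^-1].
t (time) has dimensions [T].

Left side: [L T^-2]
Right side: [L T^-2]

Both sides have the same dimensions, so the equation is dimensionally consistent.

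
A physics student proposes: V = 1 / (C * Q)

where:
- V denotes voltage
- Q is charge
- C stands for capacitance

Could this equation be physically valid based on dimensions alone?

No

V (voltage) has dimensions [I^-1 L^2 M T^-3].
Q (charge) has dimensions [I T].
C (capacitance) has dimensions [I^2 L^-2 M^-1 T^4].

Left side: [I^-1 L^2 M T^-3]
Right side: [I^-3 L^2 M T^-5]

The two sides have different dimensions, so the equation is NOT dimensionally consistent.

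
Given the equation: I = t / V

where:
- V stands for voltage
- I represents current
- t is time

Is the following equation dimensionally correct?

No

V (voltage) has dimensions [I^-1 L^2 M T^-3].
I (current) has dimensions [I].
t (time) has dimensions [T].

Left side: [I]
Right side: [I L^-2 M^-1 T^4]

The two sides have different dimensions, so the equation is NOT dimensionally consistent.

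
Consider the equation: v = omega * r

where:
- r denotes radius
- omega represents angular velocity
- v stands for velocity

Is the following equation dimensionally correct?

Yes

r (radius) has dimensions [L].
omega (angular velocity) has dimensions [T^-1].
v (velocity) has dimensions [L T^-1].

Left side: [L T^-1]
Right side: [L T^-1]

Both sides have the same dimensions, so the equation is dimensionally consistent.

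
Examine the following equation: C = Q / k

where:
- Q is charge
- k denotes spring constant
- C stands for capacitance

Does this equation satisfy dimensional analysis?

No

Q (charge) has dimensions [I T].
k (spring constant) has dimensions [M T^-2].
C (capacitance) has dimensions [I^2 L^-2 M^-1 T^4].

Left side: [I^2 L^-2 M^-1 T^4]
Right side: [I M^-1 T^3]

The two sides have different dimensions, so the equation is NOT dimensionally consistent.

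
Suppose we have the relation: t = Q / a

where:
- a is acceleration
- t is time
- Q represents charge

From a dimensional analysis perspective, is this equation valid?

No

a (acceleration) has dimensions [L T^-2].
t (time) has dimensions [T].
Q (charge) has dimensions [I T].

Left side: [T]
Right side: [I L^-1 T^3]

The two sides have different dimensions, so the equation is NOT dimensionally consistent.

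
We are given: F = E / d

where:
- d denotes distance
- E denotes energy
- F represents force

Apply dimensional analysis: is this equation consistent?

Yes

d (distance) has dimensions [L].
E (energy) has dimensions [L^2 M T^-2].
F (force) has dimensions [L M T^-2].

Left side: [L M T^-2]
Right side: [L M T^-2]

Both sides have the same dimensions, so the equation is dimensionally consistent.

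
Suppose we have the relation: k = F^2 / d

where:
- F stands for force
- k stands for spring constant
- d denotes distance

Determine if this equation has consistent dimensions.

No

F (force) has dimensions [L M T^-2].
k (spring constant) has dimensions [M T^-2].
d (distance) has dimensions [L].

Left side: [M T^-2]
Right side: [L M^2 T^-4]

The two sides have different dimensions, so the equation is NOT dimensionally consistent.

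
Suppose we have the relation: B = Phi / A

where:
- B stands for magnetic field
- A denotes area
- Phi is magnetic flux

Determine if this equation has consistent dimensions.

Yes

B (magnetic field) has dimensions [I^-1 M T^-2].
A (area) has dimensions [L^2].
Phi (magnetic flux) has dimensions [I^-1 L^2 M T^-2].

Left side: [I^-1 M T^-2]
Right side: [I^-1 M T^-2]

Both sides have the same dimensions, so the equation is dimensionally consistent.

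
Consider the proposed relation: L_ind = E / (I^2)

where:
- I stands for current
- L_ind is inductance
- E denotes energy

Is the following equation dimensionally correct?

Yes

I (current) has dimensions [I].
L_ind (inductance) has dimensions [I^-2 L^2 M T^-2].
E (energy) has dimensions [L^2 M T^-2].

Left side: [I^-2 L^2 M T^-2]
Right side: [I^-2 L^2 M T^-2]

Both sides have the same dimensions, so the equation is dimensionally consistent.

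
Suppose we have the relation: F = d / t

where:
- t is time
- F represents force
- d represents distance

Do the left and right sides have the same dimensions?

No

t (time) has dimensions [T].
F (force) has dimensions [L M T^-2].
d (distance) has dimensions [L].

Left side: [L M T^-2]
Right side: [L T^-1]

The two sides have different dimensions, so the equation is NOT dimensionally consistent.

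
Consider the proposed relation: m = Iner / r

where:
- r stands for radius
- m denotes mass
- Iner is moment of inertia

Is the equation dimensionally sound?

No

r (radius) has dimensions [L].
m (mass) has dimensions [M].
Iner (moment of inertia) has dimensions [L^2 M].

Left side: [M]
Right side: [L M]

The two sides have different dimensions, so the equation is NOT dimensionally consistent.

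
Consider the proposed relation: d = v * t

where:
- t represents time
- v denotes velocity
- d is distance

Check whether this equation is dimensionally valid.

Yes

t (time) has dimensions [T].
v (velocity) has dimensions [L T^-1].
d (distance) has dimensions [L].

Left side: [L]
Right side: [L]

Both sides have the same dimensions, so the equation is dimensionally consistent.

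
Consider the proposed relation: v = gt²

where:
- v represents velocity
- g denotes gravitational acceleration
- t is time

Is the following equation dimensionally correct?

No

v (velocity) has dimensions [L T^-1].
g (gravitational acceleration) has dimensions [L T^-2].
t (time) has dimensions [T].

Left side: [L T^-1]
Right side: [L]

The two sides have different dimensions, so the equation is NOT dimensionally consistent.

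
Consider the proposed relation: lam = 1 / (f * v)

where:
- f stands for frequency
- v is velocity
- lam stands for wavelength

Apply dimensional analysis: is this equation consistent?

No

f (frequency) has dimensions [T^-1].
v (velocity) has dimensions [L T^-1].
lam (wavelength) has dimensions [L].

Left side: [L]
Right side: [L^-1 T^2]

The two sides have different dimensions, so the equation is NOT dimensionally consistent.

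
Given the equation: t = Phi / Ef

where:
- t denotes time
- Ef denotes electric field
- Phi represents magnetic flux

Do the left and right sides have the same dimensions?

No

t (time) has dimensions [T].
Ef (electric field) has dimensions [I^-1 L M T^-3].
Phi (magnetic flux) has dimensions [I^-1 L^2 M T^-2].

Left side: [T]
Right side: [L T]

The two sides have different dimensions, so the equation is NOT dimensionally consistent.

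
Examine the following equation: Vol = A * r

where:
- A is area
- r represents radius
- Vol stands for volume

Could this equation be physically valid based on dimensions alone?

Yes

A (area) has dimensions [L^2].
r (radius) has dimensions [L].
Vol (volume) has dimensions [L^3].

Left side: [L^3]
Right side: [L^3]

Both sides have the same dimensions, so the equation is dimensionally consistent.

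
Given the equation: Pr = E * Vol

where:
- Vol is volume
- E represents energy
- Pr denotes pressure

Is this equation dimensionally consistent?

No

Vol (volume) has dimensions [L^3].
E (energy) has dimensions [L^2 M T^-2].
Pr (pressure) has dimensions [L^-1 M T^-2].

Left side: [L^-1 M T^-2]
Right side: [L^5 M T^-2]

The two sides have different dimensions, so the equation is NOT dimensionally consistent.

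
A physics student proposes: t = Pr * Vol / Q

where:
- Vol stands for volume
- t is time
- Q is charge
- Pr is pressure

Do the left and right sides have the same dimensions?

No

Vol (volume) has dimensions [L^3].
t (time) has dimensions [T].
Q (charge) has dimensions [I T].
Pr (pressure) has dimensions [L^-1 M T^-2].

Left side: [T]
Right side: [I^-1 L^2 M T^-3]

The two sides have different dimensions, so the equation is NOT dimensionally consistent.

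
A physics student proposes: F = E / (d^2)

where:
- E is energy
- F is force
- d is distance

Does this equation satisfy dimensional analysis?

No

E (energy) has dimensions [L^2 M T^-2].
F (force) has dimensions [L M T^-2].
d (distance) has dimensions [L].

Left side: [L M T^-2]
Right side: [M T^-2]

The two sides have different dimensions, so the equation is NOT dimensionally consistent.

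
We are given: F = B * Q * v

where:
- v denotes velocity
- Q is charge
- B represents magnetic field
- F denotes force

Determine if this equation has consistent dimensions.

Yes

v (velocity) has dimensions [L T^-1].
Q (charge) has dimensions [I T].
B (magnetic field) has dimensions [I^-1 M T^-2].
F (force) has dimensions [L M T^-2].

Left side: [L M T^-2]
Right side: [L M T^-2]

Both sides have the same dimensions, so the equation is dimensionally consistent.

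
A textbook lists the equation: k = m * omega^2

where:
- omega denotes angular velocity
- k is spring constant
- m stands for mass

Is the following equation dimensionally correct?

Yes

omega (angular velocity) has dimensions [T^-1].
k (spring constant) has dimensions [M T^-2].
m (mass) has dimensions [M].

Left side: [M T^-2]
Right side: [M T^-2]

Both sides have the same dimensions, so the equation is dimensionally consistent.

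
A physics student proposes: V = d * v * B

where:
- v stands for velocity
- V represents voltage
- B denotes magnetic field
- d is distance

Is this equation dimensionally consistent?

Yes

v (velocity) has dimensions [L T^-1].
V (voltage) has dimensions [I^-1 L^2 M T^-3].
B (magnetic field) has dimensions [I^-1 M T^-2].
d (distance) has dimensions [L].

Left side: [I^-1 L^2 M T^-3]
Right side: [I^-1 L^2 M T^-3]

Both sides have the same dimensions, so the equation is dimensionally consistent.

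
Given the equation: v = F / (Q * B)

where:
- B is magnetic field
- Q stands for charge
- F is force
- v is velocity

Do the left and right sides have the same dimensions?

Yes

B (magnetic field) has dimensions [I^-1 M T^-2].
Q (charge) has dimensions [I T].
F (force) has dimensions [L M T^-2].
v (velocity) has dimensions [L T^-1].

Left side: [L T^-1]
Right side: [L T^-1]

Both sides have the same dimensions, so the equation is dimensionally consistent.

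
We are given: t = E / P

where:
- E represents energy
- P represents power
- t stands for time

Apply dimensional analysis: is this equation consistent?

Yes

E (energy) has dimensions [L^2 M T^-2].
P (power) has dimensions [L^2 M T^-3].
t (time) has dimensions [T].

Left side: [T]
Right side: [T]

Both sides have the same dimensions, so the equation is dimensionally consistent.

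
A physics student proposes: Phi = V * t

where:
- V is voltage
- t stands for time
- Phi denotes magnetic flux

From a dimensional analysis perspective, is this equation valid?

Yes

V (voltage) has dimensions [I^-1 L^2 M T^-3].
t (time) has dimensions [T].
Phi (magnetic flux) has dimensions [I^-1 L^2 M T^-2].

Left side: [I^-1 L^2 M T^-2]
Right side: [I^-1 L^2 M T^-2]

Both sides have the same dimensions, so the equation is dimensionally consistent.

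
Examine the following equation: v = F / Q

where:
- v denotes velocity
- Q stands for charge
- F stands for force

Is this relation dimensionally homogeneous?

No

v (velocity) has dimensions [L T^-1].
Q (charge) has dimensions [I T].
F (force) has dimensions [L M T^-2].

Left side: [L T^-1]
Right side: [I^-1 L M T^-3]

The two sides have different dimensions, so the equation is NOT dimensionally consistent.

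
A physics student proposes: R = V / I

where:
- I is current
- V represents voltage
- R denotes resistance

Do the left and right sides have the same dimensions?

Yes

I (current) has dimensions [I].
V (voltage) has dimensions [I^-1 L^2 M T^-3].
R (resistance) has dimensions [I^-2 L^2 M T^-3].

Left side: [I^-2 L^2 M T^-3]
Right side: [I^-2 L^2 M T^-3]

Both sides have the same dimensions, so the equation is dimensionally consistent.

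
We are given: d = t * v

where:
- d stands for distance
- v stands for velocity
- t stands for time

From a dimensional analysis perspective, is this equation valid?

Yes

d (distance) has dimensions [L].
v (velocity) has dimensions [L T^-1].
t (time) has dimensions [T].

Left side: [L]
Right side: [L]

Both sides have the same dimensions, so the equation is dimensionally consistent.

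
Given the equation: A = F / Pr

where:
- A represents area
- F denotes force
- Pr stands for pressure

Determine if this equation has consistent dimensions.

Yes

A (area) has dimensions [L^2].
F (force) has dimensions [L M T^-2].
Pr (pressure) has dimensions [L^-1 M T^-2].

Left side: [L^2]
Right side: [L^2]

Both sides have the same dimensions, so the equation is dimensionally consistent.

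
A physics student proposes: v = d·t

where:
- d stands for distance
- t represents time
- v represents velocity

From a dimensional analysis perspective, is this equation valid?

No

d (distance) has dimensions [L].
t (time) has dimensions [T].
v (velocity) has dimensions [L T^-1].

Left side: [L T^-1]
Right side: [L T]

The two sides have different dimensions, so the equation is NOT dimensionally consistent.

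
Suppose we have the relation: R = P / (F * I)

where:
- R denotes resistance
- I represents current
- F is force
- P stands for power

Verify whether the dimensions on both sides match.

No

R (resistance) has dimensions [I^-2 L^2 M T^-3].
I (current) has dimensions [I].
F (force) has dimensions [L M T^-2].
P (power) has dimensions [L^2 M T^-3].

Left side: [I^-2 L^2 M T^-3]
Right side: [I^-1 L T^-1]

The two sides have different dimensions, so the equation is NOT dimensionally consistent.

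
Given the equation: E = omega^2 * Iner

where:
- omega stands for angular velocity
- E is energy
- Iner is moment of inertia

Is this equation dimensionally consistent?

Yes

omega (angular velocity) has dimensions [T^-1].
E (energy) has dimensions [L^2 M T^-2].
Iner (moment of inertia) has dimensions [L^2 M].

Left side: [L^2 M T^-2]
Right side: [L^2 M T^-2]

Both sides have the same dimensions, so the equation is dimensionally consistent.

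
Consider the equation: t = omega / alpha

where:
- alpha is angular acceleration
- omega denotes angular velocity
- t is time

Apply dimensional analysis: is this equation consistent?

Yes

alpha (angular acceleration) has dimensions [T^-2].
omega (angular velocity) has dimensions [T^-1].
t (time) has dimensions [T].

Left side: [T]
Right side: [T]

Both sides have the same dimensions, so the equation is dimensionally consistent.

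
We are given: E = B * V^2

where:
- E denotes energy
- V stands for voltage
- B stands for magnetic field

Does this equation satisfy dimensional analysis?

No

E (energy) has dimensions [L^2 M T^-2].
V (voltage) has dimensions [I^-1 L^2 M T^-3].
B (magnetic field) has dimensions [I^-1 M T^-2].

Left side: [L^2 M T^-2]
Right side: [I^-3 L^4 M^3 T^-8]

The two sides have different dimensions, so the equation is NOT dimensionally consistent.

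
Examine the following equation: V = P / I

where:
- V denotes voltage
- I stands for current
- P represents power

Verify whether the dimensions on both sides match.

Yes

V (voltage) has dimensions [I^-1 L^2 M T^-3].
I (current) has dimensions [I].
P (power) has dimensions [L^2 M T^-3].

Left side: [I^-1 L^2 M T^-3]
Right side: [I^-1 L^2 M T^-3]

Both sides have the same dimensions, so the equation is dimensionally consistent.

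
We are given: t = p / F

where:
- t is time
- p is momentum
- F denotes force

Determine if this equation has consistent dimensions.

Yes

t (time) has dimensions [T].
p (momentum) has dimensions [L M T^-1].
F (force) has dimensions [L M T^-2].

Left side: [T]
Right side: [T]

Both sides have the same dimensions, so the equation is dimensionally consistent.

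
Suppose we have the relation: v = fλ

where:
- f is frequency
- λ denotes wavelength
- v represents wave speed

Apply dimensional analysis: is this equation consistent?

Yes

f (frequency) has dimensions [T^-1].
λ (wavelength) has dimensions [L].
v (wave speed) has dimensions [L T^-1].

Left side: [L T^-1]
Right side: [L T^-1]

Both sides have the same dimensions, so the equation is dimensionally consistent.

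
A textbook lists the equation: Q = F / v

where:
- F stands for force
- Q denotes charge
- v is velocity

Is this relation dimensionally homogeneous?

No

F (force) has dimensions [L M T^-2].
Q (charge) has dimensions [I T].
v (velocity) has dimensions [L T^-1].

Left side: [I T]
Right side: [M T^-1]

The two sides have different dimensions, so the equation is NOT dimensionally consistent.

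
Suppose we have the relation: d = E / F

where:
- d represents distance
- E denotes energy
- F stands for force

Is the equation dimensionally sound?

Yes

d (distance) has dimensions [L].
E (energy) has dimensions [L^2 M T^-2].
F (force) has dimensions [L M T^-2].

Left side: [L]
Right side: [L]

Both sides have the same dimensions, so the equation is dimensionally consistent.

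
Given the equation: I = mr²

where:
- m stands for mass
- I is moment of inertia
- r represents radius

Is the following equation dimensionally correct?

Yes

m (mass) has dimensions [M].
I (moment of inertia) has dimensions [L^2 M].
r (radius) has dimensions [L].

Left side: [L^2 M]
Right side: [L^2 M]

Both sides have the same dimensions, so the equation is dimensionally consistent.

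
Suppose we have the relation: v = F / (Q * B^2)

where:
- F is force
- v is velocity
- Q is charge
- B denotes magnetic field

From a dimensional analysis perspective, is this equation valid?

No

F (force) has dimensions [L M T^-2].
v (velocity) has dimensions [L T^-1].
Q (charge) has dimensions [I T].
B (magnetic field) has dimensions [I^-1 M T^-2].

Left side: [L T^-1]
Right side: [I L M^-1 T]

The two sides have different dimensions, so the equation is NOT dimensionally consistent.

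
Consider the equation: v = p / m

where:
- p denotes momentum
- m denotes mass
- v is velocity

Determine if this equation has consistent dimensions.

Yes

p (momentum) has dimensions [L M T^-1].
m (mass) has dimensions [M].
v (velocity) has dimensions [L T^-1].

Left side: [L T^-1]
Right side: [L T^-1]

Both sides have the same dimensions, so the equation is dimensionally consistent.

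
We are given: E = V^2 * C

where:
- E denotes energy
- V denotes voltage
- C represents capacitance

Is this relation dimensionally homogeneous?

Yes

E (energy) has dimensions [L^2 M T^-2].
V (voltage) has dimensions [I^-1 L^2 M T^-3].
C (capacitance) has dimensions [I^2 L^-2 M^-1 T^4].

Left side: [L^2 M T^-2]
Right side: [L^2 M T^-2]

Both sides have the same dimensions, so the equation is dimensionally consistent.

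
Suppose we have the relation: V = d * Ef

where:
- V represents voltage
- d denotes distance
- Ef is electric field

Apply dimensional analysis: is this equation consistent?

Yes

V (voltage) has dimensions [I^-1 L^2 M T^-3].
d (distance) has dimensions [L].
Ef (electric field) has dimensions [I^-1 L M T^-3].

Left side: [I^-1 L^2 M T^-3]
Right side: [I^-1 L^2 M T^-3]

Both sides have the same dimensions, so the equation is dimensionally consistent.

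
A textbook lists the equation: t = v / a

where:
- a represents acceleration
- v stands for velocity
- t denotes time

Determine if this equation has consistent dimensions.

Yes

a (acceleration) has dimensions [L T^-2].
v (velocity) has dimensions [L T^-1].
t (time) has dimensions [T].

Left side: [T]
Right side: [T]

Both sides have the same dimensions, so the equation is dimensionally consistent.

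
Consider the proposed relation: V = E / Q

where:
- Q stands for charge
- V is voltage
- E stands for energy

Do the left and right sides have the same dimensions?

Yes

Q (charge) has dimensions [I T].
V (voltage) has dimensions [I^-1 L^2 M T^-3].
E (energy) has dimensions [L^2 M T^-2].

Left side: [I^-1 L^2 M T^-3]
Right side: [I^-1 L^2 M T^-3]

Both sides have the same dimensions, so the equation is dimensionally consistent.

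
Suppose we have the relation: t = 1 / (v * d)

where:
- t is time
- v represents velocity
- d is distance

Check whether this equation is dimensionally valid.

No

t (time) has dimensions [T].
v (velocity) has dimensions [L T^-1].
d (distance) has dimensions [L].

Left side: [T]
Right side: [L^-2 T]

The two sides have different dimensions, so the equation is NOT dimensionally consistent.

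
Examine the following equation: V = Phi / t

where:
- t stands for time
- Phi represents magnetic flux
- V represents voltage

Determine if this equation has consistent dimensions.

Yes

t (time) has dimensions [T].
Phi (magnetic flux) has dimensions [I^-1 L^2 M T^-2].
V (voltage) has dimensions [I^-1 L^2 M T^-3].

Left side: [I^-1 L^2 M T^-3]
Right side: [I^-1 L^2 M T^-3]

Both sides have the same dimensions, so the equation is dimensionally consistent.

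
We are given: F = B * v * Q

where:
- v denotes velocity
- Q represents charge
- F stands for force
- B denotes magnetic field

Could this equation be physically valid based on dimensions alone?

Yes

v (velocity) has dimensions [L T^-1].
Q (charge) has dimensions [I T].
F (force) has dimensions [L M T^-2].
B (magnetic field) has dimensions [I^-1 M T^-2].

Left side: [L M T^-2]
Right side: [L M T^-2]

Both sides have the same dimensions, so the equation is dimensionally consistent.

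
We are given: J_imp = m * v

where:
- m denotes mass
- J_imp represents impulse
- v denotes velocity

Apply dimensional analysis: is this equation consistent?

Yes

m (mass) has dimensions [M].
J_imp (impulse) has dimensions [L M T^-1].
v (velocity) has dimensions [L T^-1].

Left side: [L M T^-1]
Right side: [L M T^-1]

Both sides have the same dimensions, so the equation is dimensionally consistent.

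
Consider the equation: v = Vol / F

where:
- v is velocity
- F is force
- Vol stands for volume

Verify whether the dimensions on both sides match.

No

v (velocity) has dimensions [L T^-1].
F (force) has dimensions [L M T^-2].
Vol (volume) has dimensions [L^3].

Left side: [L T^-1]
Right side: [L^2 M^-1 T^2]

The two sides have different dimensions, so the equation is NOT dimensionally consistent.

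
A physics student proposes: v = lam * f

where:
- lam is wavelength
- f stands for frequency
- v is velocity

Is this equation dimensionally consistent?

Yes

lam (wavelength) has dimensions [L].
f (frequency) has dimensions [T^-1].
v (velocity) has dimensions [L T^-1].

Left side: [L T^-1]
Right side: [L T^-1]

Both sides have the same dimensions, so the equation is dimensionally consistent.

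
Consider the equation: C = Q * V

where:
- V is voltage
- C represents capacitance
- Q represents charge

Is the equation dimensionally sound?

No

V (voltage) has dimensions [I^-1 L^2 M T^-3].
C (capacitance) has dimensions [I^2 L^-2 M^-1 T^4].
Q (charge) has dimensions [I T].

Left side: [I^2 L^-2 M^-1 T^4]
Right side: [L^2 M T^-2]

The two sides have different dimensions, so the equation is NOT dimensionally consistent.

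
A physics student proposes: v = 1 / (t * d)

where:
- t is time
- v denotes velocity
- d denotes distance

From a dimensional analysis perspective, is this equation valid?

No

t (time) has dimensions [T].
v (velocity) has dimensions [L T^-1].
d (distance) has dimensions [L].

Left side: [L T^-1]
Right side: [L^-1 T^-1]

The two sides have different dimensions, so the equation is NOT dimensionally consistent.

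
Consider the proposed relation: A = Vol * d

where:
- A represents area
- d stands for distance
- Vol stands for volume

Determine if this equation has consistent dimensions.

No

A (area) has dimensions [L^2].
d (distance) has dimensions [L].
Vol (volume) has dimensions [L^3].

Left side: [L^2]
Right side: [L^4]

The two sides have different dimensions, so the equation is NOT dimensionally consistent.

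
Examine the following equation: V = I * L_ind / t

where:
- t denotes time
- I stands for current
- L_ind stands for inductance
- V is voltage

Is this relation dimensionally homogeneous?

Yes

t (time) has dimensions [T].
I (current) has dimensions [I].
L_ind (inductance) has dimensions [I^-2 L^2 M T^-2].
V (voltage) has dimensions [I^-1 L^2 M T^-3].

Left side: [I^-1 L^2 M T^-3]
Right side: [I^-1 L^2 M T^-3]

Both sides have the same dimensions, so the equation is dimensionally consistent.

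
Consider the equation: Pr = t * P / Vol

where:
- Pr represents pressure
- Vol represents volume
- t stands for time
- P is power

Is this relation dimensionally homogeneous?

Yes

Pr (pressure) has dimensions [L^-1 M T^-2].
Vol (volume) has dimensions [L^3].
t (time) has dimensions [T].
P (power) has dimensions [L^2 M T^-3].

Left side: [L^-1 M T^-2]
Right side: [L^-1 M T^-2]

Both sides have the same dimensions, so the equation is dimensionally consistent.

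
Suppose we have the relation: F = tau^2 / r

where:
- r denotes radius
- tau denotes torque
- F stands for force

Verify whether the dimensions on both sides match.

No

r (radius) has dimensions [L].
tau (torque) has dimensions [L^2 M T^-2].
F (force) has dimensions [L M T^-2].

Left side: [L M T^-2]
Right side: [L^3 M^2 T^-4]

The two sides have different dimensions, so the equation is NOT dimensionally consistent.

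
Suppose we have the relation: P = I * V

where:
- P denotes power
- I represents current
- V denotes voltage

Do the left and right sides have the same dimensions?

Yes

P (power) has dimensions [L^2 M T^-3].
I (current) has dimensions [I].
V (voltage) has dimensions [I^-1 L^2 M T^-3].

Left side: [L^2 M T^-3]
Right side: [L^2 M T^-3]

Both sides have the same dimensions, so the equation is dimensionally consistent.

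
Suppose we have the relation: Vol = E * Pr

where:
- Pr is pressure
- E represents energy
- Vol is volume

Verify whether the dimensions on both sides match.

No

Pr (pressure) has dimensions [L^-1 M T^-2].
E (energy) has dimensions [L^2 M T^-2].
Vol (volume) has dimensions [L^3].

Left side: [L^3]
Right side: [L M^2 T^-4]

The two sides have different dimensions, so the equation is NOT dimensionally consistent.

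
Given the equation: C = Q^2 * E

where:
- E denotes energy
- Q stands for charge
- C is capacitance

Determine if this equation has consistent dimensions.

No

E (energy) has dimensions [L^2 M T^-2].
Q (charge) has dimensions [I T].
C (capacitance) has dimensions [I^2 L^-2 M^-1 T^4].

Left side: [I^2 L^-2 M^-1 T^4]
Right side: [I^2 L^2 M]

The two sides have different dimensions, so the equation is NOT dimensionally consistent.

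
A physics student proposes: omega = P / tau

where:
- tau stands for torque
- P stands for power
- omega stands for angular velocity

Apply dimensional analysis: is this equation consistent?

Yes

tau (torque) has dimensions [L^2 M T^-2].
P (power) has dimensions [L^2 M T^-3].
omega (angular velocity) has dimensions [T^-1].

Left side: [T^-1]
Right side: [T^-1]

Both sides have the same dimensions, so the equation is dimensionally consistent.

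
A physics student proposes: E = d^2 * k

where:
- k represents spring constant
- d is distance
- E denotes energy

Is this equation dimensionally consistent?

Yes

k (spring constant) has dimensions [M T^-2].
d (distance) has dimensions [L].
E (energy) has dimensions [L^2 M T^-2].

Left side: [L^2 M T^-2]
Right side: [L^2 M T^-2]

Both sides have the same dimensions, so the equation is dimensionally consistent.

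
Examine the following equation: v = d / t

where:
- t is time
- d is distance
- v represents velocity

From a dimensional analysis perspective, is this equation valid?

Yes

t (time) has dimensions [T].
d (distance) has dimensions [L].
v (velocity) has dimensions [L T^-1].

Left side: [L T^-1]
Right side: [L T^-1]

Both sides have the same dimensions, so the equation is dimensionally consistent.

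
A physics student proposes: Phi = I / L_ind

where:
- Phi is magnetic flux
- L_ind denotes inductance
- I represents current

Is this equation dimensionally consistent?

No

Phi (magnetic flux) has dimensions [I^-1 L^2 M T^-2].
L_ind (inductance) has dimensions [I^-2 L^2 M T^-2].
I (current) has dimensions [I].

Left side: [I^-1 L^2 M T^-2]
Right side: [I^3 L^-2 M^-1 T^2]

The two sides have different dimensions, so the equation is NOT dimensionally consistent.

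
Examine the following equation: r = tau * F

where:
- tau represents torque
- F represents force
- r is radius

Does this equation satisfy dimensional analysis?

No

tau (torque) has dimensions [L^2 M T^-2].
F (force) has dimensions [L M T^-2].
r (radius) has dimensions [L].

Left side: [L]
Right side: [L^3 M^2 T^-4]

The two sides have different dimensions, so the equation is NOT dimensionally consistent.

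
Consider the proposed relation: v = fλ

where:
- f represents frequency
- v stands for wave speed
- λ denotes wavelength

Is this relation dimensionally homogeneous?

Yes

f (frequency) has dimensions [T^-1].
v (wave speed) has dimensions [L T^-1].
λ (wavelength) has dimensions [L].

Left side: [L T^-1]
Right side: [L T^-1]

Both sides have the same dimensions, so the equation is dimensionally consistent.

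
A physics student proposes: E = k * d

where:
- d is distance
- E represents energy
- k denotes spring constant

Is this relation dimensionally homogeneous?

No

d (distance) has dimensions [L].
E (energy) has dimensions [L^2 M T^-2].
k (spring constant) has dimensions [M T^-2].

Left side: [L^2 M T^-2]
Right side: [L M T^-2]

The two sides have different dimensions, so the equation is NOT dimensionally consistent.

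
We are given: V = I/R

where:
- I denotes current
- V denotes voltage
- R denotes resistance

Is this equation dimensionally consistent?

No

I (current) has dimensions [I].
V (voltage) has dimensions [I^-1 L^2 M T^-3].
R (resistance) has dimensions [I^-2 L^2 M T^-3].

Left side: [I^-1 L^2 M T^-3]
Right side: [I^3 L^-2 M^-1 T^3]

The two sides have different dimensions, so the equation is NOT dimensionally consistent.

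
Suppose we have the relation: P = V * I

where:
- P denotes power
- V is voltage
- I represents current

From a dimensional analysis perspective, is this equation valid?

Yes

P (power) has dimensions [L^2 M T^-3].
V (voltage) has dimensions [I^-1 L^2 M T^-3].
I (current) has dimensions [I].

Left side: [L^2 M T^-3]
Right side: [L^2 M T^-3]

Both sides have the same dimensions, so the equation is dimensionally consistent.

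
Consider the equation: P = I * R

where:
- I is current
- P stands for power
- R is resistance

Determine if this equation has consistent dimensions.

No

I (current) has dimensions [I].
P (power) has dimensions [L^2 M T^-3].
R (resistance) has dimensions [I^-2 L^2 M T^-3].

Left side: [L^2 M T^-3]
Right side: [I^-1 L^2 M T^-3]

The two sides have different dimensions, so the equation is NOT dimensionally consistent.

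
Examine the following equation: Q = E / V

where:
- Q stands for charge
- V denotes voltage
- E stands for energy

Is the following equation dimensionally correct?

Yes

Q (charge) has dimensions [I T].
V (voltage) has dimensions [I^-1 L^2 M T^-3].
E (energy) has dimensions [L^2 M T^-2].

Left side: [I T]
Right side: [I T]

Both sides have the same dimensions, so the equation is dimensionally consistent.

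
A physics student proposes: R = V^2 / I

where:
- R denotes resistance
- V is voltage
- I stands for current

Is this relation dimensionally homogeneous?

No

R (resistance) has dimensions [I^-2 L^2 M T^-3].
V (voltage) has dimensions [I^-1 L^2 M T^-3].
I (current) has dimensions [I].

Left side: [I^-2 L^2 M T^-3]
Right side: [I^-3 L^4 M^2 T^-6]

The two sides have different dimensions, so the equation is NOT dimensionally consistent.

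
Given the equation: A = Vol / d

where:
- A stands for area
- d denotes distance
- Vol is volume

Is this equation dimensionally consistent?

Yes

A (area) has dimensions [L^2].
d (distance) has dimensions [L].
Vol (volume) has dimensions [L^3].

Left side: [L^2]
Right side: [L^2]

Both sides have the same dimensions, so the equation is dimensionally consistent.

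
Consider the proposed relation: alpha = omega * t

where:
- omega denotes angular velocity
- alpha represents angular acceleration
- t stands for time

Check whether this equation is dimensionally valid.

No

omega (angular velocity) has dimensions [T^-1].
alpha (angular acceleration) has dimensions [T^-2].
t (time) has dimensions [T].

Left side: [T^-2]
Right side: [dimensionless]

The two sides have different dimensions, so the equation is NOT dimensionally consistent.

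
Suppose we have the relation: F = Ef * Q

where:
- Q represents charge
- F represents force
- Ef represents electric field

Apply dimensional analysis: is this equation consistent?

Yes

Q (charge) has dimensions [I T].
F (force) has dimensions [L M T^-2].
Ef (electric field) has dimensions [I^-1 L M T^-3].

Left side: [L M T^-2]
Right side: [L M T^-2]

Both sides have the same dimensions, so the equation is dimensionally consistent.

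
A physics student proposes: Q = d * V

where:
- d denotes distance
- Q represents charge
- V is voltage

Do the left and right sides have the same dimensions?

No

d (distance) has dimensions [L].
Q (charge) has dimensions [I T].
V (voltage) has dimensions [I^-1 L^2 M T^-3].

Left side: [I T]
Right side: [I^-1 L^3 M T^-3]

The two sides have different dimensions, so the equation is NOT dimensionally consistent.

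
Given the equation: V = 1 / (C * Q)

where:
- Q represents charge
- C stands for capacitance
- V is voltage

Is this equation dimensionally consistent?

No

Q (charge) has dimensions [I T].
C (capacitance) has dimensions [I^2 L^-2 M^-1 T^4].
V (voltage) has dimensions [I^-1 L^2 M T^-3].

Left side: [I^-1 L^2 M T^-3]
Right side: [I^-3 L^2 M T^-5]

The two sides have different dimensions, so the equation is NOT dimensionally consistent.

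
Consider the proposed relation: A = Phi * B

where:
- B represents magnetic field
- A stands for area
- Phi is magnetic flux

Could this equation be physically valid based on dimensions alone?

No

B (magnetic field) has dimensions [I^-1 M T^-2].
A (area) has dimensions [L^2].
Phi (magnetic flux) has dimensions [I^-1 L^2 M T^-2].

Left side: [L^2]
Right side: [I^-2 L^2 M^2 T^-4]

The two sides have different dimensions, so the equation is NOT dimensionally consistent.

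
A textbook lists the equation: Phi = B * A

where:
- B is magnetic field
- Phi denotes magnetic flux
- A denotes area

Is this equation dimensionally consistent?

Yes

B (magnetic field) has dimensions [I^-1 M T^-2].
Phi (magnetic flux) has dimensions [I^-1 L^2 M T^-2].
A (area) has dimensions [L^2].

Left side: [I^-1 L^2 M T^-2]
Right side: [I^-1 L^2 M T^-2]

Both sides have the same dimensions, so the equation is dimensionally consistent.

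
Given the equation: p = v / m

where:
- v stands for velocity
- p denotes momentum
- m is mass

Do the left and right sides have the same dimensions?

No

v (velocity) has dimensions [L T^-1].
p (momentum) has dimensions [L M T^-1].
m (mass) has dimensions [M].

Left side: [L M T^-1]
Right side: [L M^-1 T^-1]

The two sides have different dimensions, so the equation is NOT dimensionally consistent.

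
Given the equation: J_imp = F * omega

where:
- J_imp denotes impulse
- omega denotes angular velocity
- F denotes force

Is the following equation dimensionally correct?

No

J_imp (impulse) has dimensions [L M T^-1].
omega (angular velocity) has dimensions [T^-1].
F (force) has dimensions [L M T^-2].

Left side: [L M T^-1]
Right side: [L M T^-3]

The two sides have different dimensions, so the equation is NOT dimensionally consistent.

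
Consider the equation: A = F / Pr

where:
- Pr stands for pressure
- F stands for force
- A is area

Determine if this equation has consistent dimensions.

Yes

Pr (pressure) has dimensions [L^-1 M T^-2].
F (force) has dimensions [L M T^-2].
A (area) has dimensions [L^2].

Left side: [L^2]
Right side: [L^2]

Both sides have the same dimensions, so the equation is dimensionally consistent.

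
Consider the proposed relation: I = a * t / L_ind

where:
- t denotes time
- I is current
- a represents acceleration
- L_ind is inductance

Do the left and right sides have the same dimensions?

No

t (time) has dimensions [T].
I (current) has dimensions [I].
a (acceleration) has dimensions [L T^-2].
L_ind (inductance) has dimensions [I^-2 L^2 M T^-2].

Left side: [I]
Right side: [I^2 L^-1 M^-1 T]

The two sides have different dimensions, so the equation is NOT dimensionally consistent.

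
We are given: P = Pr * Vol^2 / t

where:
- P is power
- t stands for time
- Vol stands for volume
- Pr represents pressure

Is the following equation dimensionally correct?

No

P (power) has dimensions [L^2 M T^-3].
t (time) has dimensions [T].
Vol (volume) has dimensions [L^3].
Pr (pressure) has dimensions [L^-1 M T^-2].

Left side: [L^2 M T^-3]
Right side: [L^5 M T^-3]

The two sides have different dimensions, so the equation is NOT dimensionally consistent.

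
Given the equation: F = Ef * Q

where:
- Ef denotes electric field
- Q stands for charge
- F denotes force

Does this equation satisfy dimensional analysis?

Yes

Ef (electric field) has dimensions [I^-1 L M T^-3].
Q (charge) has dimensions [I T].
F (force) has dimensions [L M T^-2].

Left side: [L M T^-2]
Right side: [L M T^-2]

Both sides have the same dimensions, so the equation is dimensionally consistent.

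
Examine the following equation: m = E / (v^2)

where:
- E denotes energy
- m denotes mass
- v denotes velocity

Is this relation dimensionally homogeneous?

Yes

E (energy) has dimensions [L^2 M T^-2].
m (mass) has dimensions [M].
v (velocity) has dimensions [L T^-1].

Left side: [M]
Right side: [M]

Both sides have the same dimensions, so the equation is dimensionally consistent.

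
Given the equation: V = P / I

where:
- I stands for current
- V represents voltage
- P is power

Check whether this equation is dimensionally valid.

Yes

I (current) has dimensions [I].
V (voltage) has dimensions [I^-1 L^2 M T^-3].
P (power) has dimensions [L^2 M T^-3].

Left side: [I^-1 L^2 M T^-3]
Right side: [I^-1 L^2 M T^-3]

Both sides have the same dimensions, so the equation is dimensionally consistent.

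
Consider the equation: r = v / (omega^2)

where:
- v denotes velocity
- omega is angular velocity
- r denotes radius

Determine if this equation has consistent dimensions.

No

v (velocity) has dimensions [L T^-1].
omega (angular velocity) has dimensions [T^-1].
r (radius) has dimensions [L].

Left side: [L]
Right side: [L T]

The two sides have different dimensions, so the equation is NOT dimensionally consistent.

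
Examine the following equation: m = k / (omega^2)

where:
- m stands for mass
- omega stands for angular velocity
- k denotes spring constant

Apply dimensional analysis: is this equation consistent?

Yes

m (mass) has dimensions [M].
omega (angular velocity) has dimensions [T^-1].
k (spring constant) has dimensions [M T^-2].

Left side: [M]
Right side: [M]

Both sides have the same dimensions, so the equation is dimensionally consistent.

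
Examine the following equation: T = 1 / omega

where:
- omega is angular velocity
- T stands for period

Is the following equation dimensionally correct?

Yes

omega (angular velocity) has dimensions [T^-1].
T (period) has dimensions [T].

Left side: [T]
Right side: [T]

Both sides have the same dimensions, so the equation is dimensionally consistent.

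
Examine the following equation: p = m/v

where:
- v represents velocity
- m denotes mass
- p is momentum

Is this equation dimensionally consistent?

No

v (velocity) has dimensions [L T^-1].
m (mass) has dimensions [M].
p (momentum) has dimensions [L M T^-1].

Left side: [L M T^-1]
Right side: [L^-1 M T]

The two sides have different dimensions, so the equation is NOT dimensionally consistent.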